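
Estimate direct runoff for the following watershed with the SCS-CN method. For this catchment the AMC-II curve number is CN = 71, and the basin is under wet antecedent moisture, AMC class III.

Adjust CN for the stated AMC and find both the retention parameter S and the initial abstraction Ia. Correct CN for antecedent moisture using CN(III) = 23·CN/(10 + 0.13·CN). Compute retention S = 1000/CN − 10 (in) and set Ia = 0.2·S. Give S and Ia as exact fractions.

S = 2900/1633 in ≈ 1.776 in; Ia = 580/1633 in ≈ 0.355 in

Adjust CN=71 to AMC III: 23·71/(10 + 0.13·71) → 1633 ÷ (1923/100) = 163300/1923 ≈ 84.919
Max retention: S = 1000/(163300/1923) − 10 = 2900/1633 in (≈ 1.776 in)
Initial abstraction Ia = S/5 = (2900/1633)/5 = 580/1633 ≈ 0.355 in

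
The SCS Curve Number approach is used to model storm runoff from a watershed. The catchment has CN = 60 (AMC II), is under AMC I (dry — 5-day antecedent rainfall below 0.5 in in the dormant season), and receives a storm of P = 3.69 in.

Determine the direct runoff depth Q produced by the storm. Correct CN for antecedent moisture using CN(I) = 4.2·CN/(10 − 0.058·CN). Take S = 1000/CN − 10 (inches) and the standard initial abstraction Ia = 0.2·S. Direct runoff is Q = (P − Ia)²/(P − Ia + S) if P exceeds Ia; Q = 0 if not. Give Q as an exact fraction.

Q = 10543009/650456100 in ≈ 0.016 in

Adjust CN=60 to AMC I: 4.2·60/(10 − 0.058·60) → 252 ÷ (163/25) = 6300/163 ≈ 38.650
Max retention: S = 1000/(6300/163) − 10 = 1000/63 in (≈ 15.873 in)
Ia = 0.2S: 0.2·15.873 = 3.175 in (exactly 200/63)
Excess rainfall: 3.690 − 3.175 = 0.515 in; P > Ia so Q > 0
Q = (3247/6300)²/((3247/6300) + 1000/63) = (10543009/39690000)/(103247/6300) = 10543009/650456100 in ≈ 0.016 in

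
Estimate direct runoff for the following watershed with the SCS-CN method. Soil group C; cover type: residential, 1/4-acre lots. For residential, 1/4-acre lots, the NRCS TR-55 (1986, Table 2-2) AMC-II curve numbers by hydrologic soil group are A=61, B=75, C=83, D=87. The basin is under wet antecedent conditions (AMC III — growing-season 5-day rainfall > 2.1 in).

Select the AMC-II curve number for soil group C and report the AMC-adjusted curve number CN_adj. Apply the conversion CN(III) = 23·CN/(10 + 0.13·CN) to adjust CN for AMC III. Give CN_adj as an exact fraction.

NRCS table: residential, 1/4-acre lots, soil group C → CN(II) = 83
Adjust CN=83 to AMC III: 23·83/(10 + 0.13·83) → 1909 ÷ (2079/100) = 190900/2079 ≈ 91.823

CN_adj = 190900/2079 ≈ 91.823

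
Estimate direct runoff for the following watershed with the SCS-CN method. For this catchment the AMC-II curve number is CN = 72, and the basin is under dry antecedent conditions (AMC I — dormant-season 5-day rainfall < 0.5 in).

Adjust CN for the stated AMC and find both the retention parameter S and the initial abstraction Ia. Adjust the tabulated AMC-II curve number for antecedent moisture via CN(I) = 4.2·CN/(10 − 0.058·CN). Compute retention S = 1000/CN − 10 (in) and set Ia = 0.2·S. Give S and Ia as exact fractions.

S = 250/27 in ≈ 9.259 in; Ia = 50/27 in ≈ 1.852 in

CN(I) from CN(II)=72: (4.2·72)/(10 − 0.058·72) = 675/13 ≈ 51.923
Retention S: 1000/CN − 10 with CN=51.923 → S = 250/27 ≈ 9.259 in
Initial abstraction Ia = S/5 = (250/27)/5 = 50/27 ≈ 1.852 in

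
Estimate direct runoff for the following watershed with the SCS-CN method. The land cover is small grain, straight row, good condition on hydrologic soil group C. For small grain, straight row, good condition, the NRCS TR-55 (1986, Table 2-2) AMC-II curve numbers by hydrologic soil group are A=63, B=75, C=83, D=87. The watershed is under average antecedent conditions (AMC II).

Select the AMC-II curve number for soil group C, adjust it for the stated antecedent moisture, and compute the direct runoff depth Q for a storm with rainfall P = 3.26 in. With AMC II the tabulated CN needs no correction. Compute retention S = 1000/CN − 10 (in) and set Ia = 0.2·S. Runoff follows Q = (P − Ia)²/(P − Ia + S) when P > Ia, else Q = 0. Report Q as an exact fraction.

Q = 139925241/84365350 in ≈ 1.659 in

NRCS table: small grain, straight row, good condition, soil group C → CN(II) = 83
AMC II — tabulated CN = 83 applies directly.
Retention S: 1000/CN − 10 with CN=83.000 → S = 170/83 ≈ 2.048 in
Ia = 0.2·(170/83) = 34/83 in ≈ 0.410 in
Excess rainfall: 3.260 − 0.410 = 2.850 in; P > Ia so Q > 0
Q: (11829/4150)² ÷ (20329/4150) = 139925241/84365350 in (≈ 1.659 in)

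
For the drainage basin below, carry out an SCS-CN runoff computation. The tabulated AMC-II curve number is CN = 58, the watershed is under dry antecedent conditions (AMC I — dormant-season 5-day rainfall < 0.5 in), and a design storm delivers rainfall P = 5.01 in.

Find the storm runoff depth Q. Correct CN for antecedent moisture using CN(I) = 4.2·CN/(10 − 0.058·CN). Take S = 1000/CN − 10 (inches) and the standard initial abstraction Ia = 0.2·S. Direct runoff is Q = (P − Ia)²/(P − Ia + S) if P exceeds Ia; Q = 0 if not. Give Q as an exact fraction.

Adjust CN=58 to AMC I: 4.2·58/(10 − 0.058·58) → (1218/5) ÷ (1659/250) = 2900/79 ≈ 36.709
Retention S: 1000/CN − 10 with CN=36.709 → S = 500/29 ≈ 17.241 in
Ia = 0.2S: 0.2·17.241 = 3.448 in (exactly 100/29)
Since P=5.010 > Ia=3.448: effective rainfall P−Ia = 4529/2900 in
Runoff Q = (P−Ia)²/(P−Ia+S) = (1.562)²/(1.562+17.241) = 20511841/158134100 ≈ 0.130 in

Q = 20511841/158134100 in ≈ 0.130 in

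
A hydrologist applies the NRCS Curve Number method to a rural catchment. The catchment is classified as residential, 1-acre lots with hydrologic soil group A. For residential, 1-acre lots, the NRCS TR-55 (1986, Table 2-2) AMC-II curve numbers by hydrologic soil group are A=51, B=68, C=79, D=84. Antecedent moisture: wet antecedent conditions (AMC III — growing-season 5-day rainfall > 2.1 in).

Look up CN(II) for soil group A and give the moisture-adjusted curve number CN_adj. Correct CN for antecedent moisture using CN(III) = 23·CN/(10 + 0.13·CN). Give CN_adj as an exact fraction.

CN_adj = 117300/1663 ≈ 70.535

NRCS table: residential, 1-acre lots, soil group A → CN(II) = 51
Wet (AMC III): CN(III) = 23·51/(10 + 0.13·51) = 1173/(1663/100) = 117300/1663 ≈ 70.535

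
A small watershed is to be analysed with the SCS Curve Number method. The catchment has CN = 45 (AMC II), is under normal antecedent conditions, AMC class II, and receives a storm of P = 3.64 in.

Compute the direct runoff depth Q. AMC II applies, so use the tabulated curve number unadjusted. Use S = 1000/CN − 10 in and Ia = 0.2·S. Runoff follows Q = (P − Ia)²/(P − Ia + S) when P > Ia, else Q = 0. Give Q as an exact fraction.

AMC II — tabulated CN = 45 applies directly.
Max retention: S = 1000/45 − 10 = 110/9 in (≈ 12.222 in)
Initial abstraction Ia = S/5 = (110/9)/5 = 22/9 ≈ 2.444 in
Excess rainfall: 3.640 − 2.444 = 1.196 in; P > Ia so Q > 0
Q: (269/225)² ÷ (3019/225) = 72361/679275 in (≈ 0.107 in)

Q = 72361/679275 in ≈ 0.107 in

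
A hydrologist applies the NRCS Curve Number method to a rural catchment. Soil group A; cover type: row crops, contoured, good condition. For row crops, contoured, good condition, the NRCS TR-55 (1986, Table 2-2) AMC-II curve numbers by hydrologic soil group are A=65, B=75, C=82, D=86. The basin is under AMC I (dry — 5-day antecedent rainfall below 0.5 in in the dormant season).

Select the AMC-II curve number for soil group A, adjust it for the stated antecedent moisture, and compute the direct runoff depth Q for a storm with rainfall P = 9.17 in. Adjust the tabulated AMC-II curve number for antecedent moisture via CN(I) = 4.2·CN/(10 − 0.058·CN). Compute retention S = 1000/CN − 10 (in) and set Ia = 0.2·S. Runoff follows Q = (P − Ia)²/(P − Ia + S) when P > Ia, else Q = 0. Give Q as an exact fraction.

NRCS table: row crops, contoured, good condition, soil group A → CN(II) = 65
Adjust CN=65 to AMC I: 4.2·65/(10 − 0.058·65) → 273 ÷ (623/100) = 3900/89 ≈ 43.820
Retention S: 1000/CN − 10 with CN=43.820 → S = 500/39 ≈ 12.821 in
Initial abstraction Ia = S/5 = (500/39)/5 = 100/39 ≈ 2.564 in
Excess rainfall: 9.170 − 2.564 = 6.606 in; P > Ia so Q > 0
Q: (25763/3900)² ÷ (75763/3900) = 663732169/295475700 in (≈ 2.246 in)

Q = 663732169/295475700 in ≈ 2.246 in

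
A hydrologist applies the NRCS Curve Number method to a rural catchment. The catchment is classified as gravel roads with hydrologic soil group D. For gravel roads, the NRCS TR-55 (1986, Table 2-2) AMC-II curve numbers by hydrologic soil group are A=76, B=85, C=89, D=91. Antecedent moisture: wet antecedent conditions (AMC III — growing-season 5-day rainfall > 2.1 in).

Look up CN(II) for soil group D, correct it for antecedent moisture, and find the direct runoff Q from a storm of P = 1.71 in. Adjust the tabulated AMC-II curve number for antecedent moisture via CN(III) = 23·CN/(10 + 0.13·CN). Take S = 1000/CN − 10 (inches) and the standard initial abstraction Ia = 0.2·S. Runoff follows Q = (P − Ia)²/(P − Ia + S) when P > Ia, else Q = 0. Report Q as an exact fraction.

NRCS table: gravel roads, soil group D → CN(II) = 91
Wet (AMC III): CN(III) = 23·91/(10 + 0.13·91) = 2093/(2183/100) = 209300/2183 ≈ 95.877
S = 1000/(209300/2183) − 10 = 900/2093 in ≈ 0.430 in
Ia = 0.2·(900/2093) = 180/2093 in ≈ 0.086 in
Excess rainfall: 1.710 − 0.086 = 1.624 in; P > Ia so Q > 0
Q = (339903/209300)²/((339903/209300) + 900/2093) = (115534049409/43806490000)/(429903/209300) = 12837116601/9997633100 in ≈ 1.284 in

Q = 12837116601/9997633100 in ≈ 1.284 in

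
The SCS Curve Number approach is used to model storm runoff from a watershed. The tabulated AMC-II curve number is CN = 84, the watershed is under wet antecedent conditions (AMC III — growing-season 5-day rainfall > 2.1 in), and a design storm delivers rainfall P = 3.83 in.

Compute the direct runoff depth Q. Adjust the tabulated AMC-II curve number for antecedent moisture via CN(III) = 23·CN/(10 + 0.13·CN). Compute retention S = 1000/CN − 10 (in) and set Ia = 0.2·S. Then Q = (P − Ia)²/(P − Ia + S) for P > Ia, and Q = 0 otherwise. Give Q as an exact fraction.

Adjust CN=84 to AMC III: 23·84/(10 + 0.13·84) → 1932 ÷ (523/25) = 48300/523 ≈ 92.352
Max retention: S = 1000/(48300/523) − 10 = 400/483 in (≈ 0.828 in)
Initial abstraction Ia = S/5 = (400/483)/5 = 80/483 ≈ 0.166 in
Since P=3.830 > Ia=0.166: effective rainfall P−Ia = 176989/48300 in
Runoff Q = (P−Ia)²/(P−Ia+S) = (3.664)²/(3.664+0.828) = 31325106121/10480568700 ≈ 2.989 in

Q = 31325106121/10480568700 in ≈ 2.989 in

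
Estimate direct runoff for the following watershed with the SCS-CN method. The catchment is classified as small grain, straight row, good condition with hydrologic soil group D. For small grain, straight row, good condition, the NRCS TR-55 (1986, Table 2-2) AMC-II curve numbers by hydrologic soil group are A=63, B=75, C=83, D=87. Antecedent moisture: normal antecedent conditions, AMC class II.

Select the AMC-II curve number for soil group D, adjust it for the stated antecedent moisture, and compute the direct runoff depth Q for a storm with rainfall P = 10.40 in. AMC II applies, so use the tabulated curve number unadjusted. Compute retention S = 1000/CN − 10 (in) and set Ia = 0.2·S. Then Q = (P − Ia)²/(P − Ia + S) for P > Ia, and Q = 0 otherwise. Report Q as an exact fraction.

Q = 371293/42195 in ≈ 8.799 in

NRCS table: small grain, straight row, good condition, soil group D → CN(II) = 87
AMC II — tabulated CN = 87 applies directly.
S = 1000/87 − 10 = 130/87 in ≈ 1.494 in
Ia = 0.2·(130/87) = 26/87 in ≈ 0.299 in
P − Ia = 10.400 − 0.299 = 4394/435 ≈ 10.101 in (> 0, runoff occurs)
Runoff Q = (P−Ia)²/(P−Ia+S) = (10.101)²/(10.101+1.494) = 371293/42195 ≈ 8.799 in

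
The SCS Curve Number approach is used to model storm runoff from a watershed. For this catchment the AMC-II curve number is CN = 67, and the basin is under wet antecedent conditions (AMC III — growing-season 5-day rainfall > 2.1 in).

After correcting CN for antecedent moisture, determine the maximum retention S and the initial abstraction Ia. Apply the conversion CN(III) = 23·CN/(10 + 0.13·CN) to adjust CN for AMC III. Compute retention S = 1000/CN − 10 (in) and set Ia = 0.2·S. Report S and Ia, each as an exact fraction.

S = 3300/1541 in ≈ 2.141 in; Ia = 660/1541 in ≈ 0.428 in

CN(III) from CN(II)=67: (23·67)/(10 + 0.13·67) = 154100/1871 ≈ 82.362
S = 1000/(154100/1871) − 10 = 3300/1541 in ≈ 2.141 in
Ia = 0.2·(3300/1541) = 660/1541 in ≈ 0.428 in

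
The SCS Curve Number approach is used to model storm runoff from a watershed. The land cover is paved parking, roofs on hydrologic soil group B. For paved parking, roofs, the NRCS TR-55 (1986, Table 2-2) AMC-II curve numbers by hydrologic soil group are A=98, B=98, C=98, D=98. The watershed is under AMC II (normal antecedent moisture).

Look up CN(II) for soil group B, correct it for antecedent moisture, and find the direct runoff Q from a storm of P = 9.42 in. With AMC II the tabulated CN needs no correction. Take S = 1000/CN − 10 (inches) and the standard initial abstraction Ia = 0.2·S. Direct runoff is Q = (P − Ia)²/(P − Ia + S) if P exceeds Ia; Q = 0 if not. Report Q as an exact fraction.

Q = 528034441/57523550 in ≈ 9.179 in

NRCS table: paved parking, roofs, soil group B → CN(II) = 98
AMC II — tabulated CN = 98 applies directly.
S = 1000/98 − 10 = 10/49 in ≈ 0.204 in
Initial abstraction Ia = S/5 = (10/49)/5 = 2/49 ≈ 0.041 in
P − Ia = 9.420 − 0.041 = 22979/2450 ≈ 9.379 in (> 0, runoff occurs)
Q: (22979/2450)² ÷ (23479/2450) = 528034441/57523550 in (≈ 9.179 in)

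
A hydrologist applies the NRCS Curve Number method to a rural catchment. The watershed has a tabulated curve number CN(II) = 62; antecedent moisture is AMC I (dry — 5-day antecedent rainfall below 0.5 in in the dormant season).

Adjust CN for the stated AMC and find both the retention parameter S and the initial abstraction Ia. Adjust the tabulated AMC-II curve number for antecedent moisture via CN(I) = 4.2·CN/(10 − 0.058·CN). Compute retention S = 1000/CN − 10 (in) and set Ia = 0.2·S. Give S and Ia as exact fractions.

S = 9500/651 in ≈ 14.593 in; Ia = 1900/651 in ≈ 2.919 in

Dry (AMC I): CN(I) = 4.2·62/(10 − 0.058·62) = (1302/5)/(1601/250) = 65100/1601 ≈ 40.662
S = 1000/(65100/1601) − 10 = 9500/651 in ≈ 14.593 in
Ia = 0.2·(9500/651) = 1900/651 in ≈ 2.919 in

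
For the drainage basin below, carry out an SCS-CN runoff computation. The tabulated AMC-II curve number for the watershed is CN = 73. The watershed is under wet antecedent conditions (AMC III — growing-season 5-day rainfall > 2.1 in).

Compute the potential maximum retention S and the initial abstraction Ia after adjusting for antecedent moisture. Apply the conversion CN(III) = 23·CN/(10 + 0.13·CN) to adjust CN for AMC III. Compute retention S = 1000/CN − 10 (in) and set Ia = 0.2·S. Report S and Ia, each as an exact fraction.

Adjust CN=73 to AMC III: 23·73/(10 + 0.13·73) → 1679 ÷ (1949/100) = 167900/1949 ≈ 86.147
Max retention: S = 1000/(167900/1949) − 10 = 2700/1679 in (≈ 1.608 in)
Ia = 0.2S: 0.2·1.608 = 0.322 in (exactly 540/1679)

S = 2700/1679 in ≈ 1.608 in; Ia = 540/1679 in ≈ 0.322 in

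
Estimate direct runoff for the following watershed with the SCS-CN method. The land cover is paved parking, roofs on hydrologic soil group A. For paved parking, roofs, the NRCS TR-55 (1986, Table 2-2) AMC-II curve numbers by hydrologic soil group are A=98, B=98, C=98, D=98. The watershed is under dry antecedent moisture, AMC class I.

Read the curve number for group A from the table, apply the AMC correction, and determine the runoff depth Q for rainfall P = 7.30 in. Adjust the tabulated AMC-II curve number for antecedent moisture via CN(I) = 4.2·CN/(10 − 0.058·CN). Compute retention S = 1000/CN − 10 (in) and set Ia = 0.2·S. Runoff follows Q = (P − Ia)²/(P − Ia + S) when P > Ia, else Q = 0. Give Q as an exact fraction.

Q = 5493329689/814113930 in ≈ 6.748 in

NRCS table: paved parking, roofs, soil group A → CN(II) = 98
Dry (AMC I): CN(I) = 4.2·98/(10 − 0.058·98) = (2058/5)/(1079/250) = 102900/1079 ≈ 95.366
S = 1000/(102900/1079) − 10 = 500/1029 in ≈ 0.486 in
Ia = 0.2S: 0.2·0.486 = 0.097 in (exactly 100/1029)
P − Ia = 7.300 − 0.097 = 74117/10290 ≈ 7.203 in (> 0, runoff occurs)
Q = (74117/10290)²/((74117/10290) + 500/1029) = (5493329689/105884100)/(79117/10290) = 5493329689/814113930 in ≈ 6.748 in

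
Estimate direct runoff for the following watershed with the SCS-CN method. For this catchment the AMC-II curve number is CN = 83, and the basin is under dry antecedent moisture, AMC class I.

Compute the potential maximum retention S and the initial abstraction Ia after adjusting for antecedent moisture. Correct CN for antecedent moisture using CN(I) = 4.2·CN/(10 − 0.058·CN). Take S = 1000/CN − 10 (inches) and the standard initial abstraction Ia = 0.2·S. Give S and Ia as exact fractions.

Dry (AMC I): CN(I) = 4.2·83/(10 − 0.058·83) = (1743/5)/(2593/500) = 174300/2593 ≈ 67.219
Retention S: 1000/CN − 10 with CN=67.219 → S = 8500/1743 ≈ 4.877 in
Ia = 0.2S: 0.2·4.877 = 0.975 in (exactly 1700/1743)

S = 8500/1743 in ≈ 4.877 in; Ia = 1700/1743 in ≈ 0.975 in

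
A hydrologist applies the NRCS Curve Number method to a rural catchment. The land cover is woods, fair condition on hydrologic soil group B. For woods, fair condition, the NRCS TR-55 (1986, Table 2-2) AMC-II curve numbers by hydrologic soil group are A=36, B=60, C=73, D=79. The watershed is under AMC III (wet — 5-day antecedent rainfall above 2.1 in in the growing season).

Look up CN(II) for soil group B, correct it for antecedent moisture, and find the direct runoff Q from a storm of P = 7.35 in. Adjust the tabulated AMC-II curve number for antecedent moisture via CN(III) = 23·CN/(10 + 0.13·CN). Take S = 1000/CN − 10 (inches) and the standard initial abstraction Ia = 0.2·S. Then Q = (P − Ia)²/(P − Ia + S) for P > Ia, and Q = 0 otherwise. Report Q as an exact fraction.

Q = 87291649/18413340 in ≈ 4.741 in

NRCS table: woods, fair condition, soil group B → CN(II) = 60
Adjust CN=60 to AMC III: 23·60/(10 + 0.13·60) → 1380 ÷ (89/5) = 6900/89 ≈ 77.528
S = 1000/(6900/89) − 10 = 200/69 in ≈ 2.899 in
Ia = 0.2·(200/69) = 40/69 in ≈ 0.580 in
P − Ia = 7.350 − 0.580 = 9343/1380 ≈ 6.770 in (> 0, runoff occurs)
Q = (9343/1380)²/((9343/1380) + 200/69) = (87291649/1904400)/(13343/1380) = 87291649/18413340 in ≈ 4.741 in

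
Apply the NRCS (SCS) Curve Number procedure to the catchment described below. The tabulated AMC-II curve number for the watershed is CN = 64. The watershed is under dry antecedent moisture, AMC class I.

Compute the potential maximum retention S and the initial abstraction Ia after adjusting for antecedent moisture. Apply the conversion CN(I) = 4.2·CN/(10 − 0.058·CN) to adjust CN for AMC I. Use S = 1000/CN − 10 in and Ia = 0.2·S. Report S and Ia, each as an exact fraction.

S = 375/28 in ≈ 13.393 in; Ia = 75/28 in ≈ 2.679 in

CN(I) from CN(II)=64: (4.2·64)/(10 − 0.058·64) = 5600/131 ≈ 42.748
Retention S: 1000/CN − 10 with CN=42.748 → S = 375/28 ≈ 13.393 in
Ia = 0.2S: 0.2·13.393 = 2.679 in (exactly 75/28)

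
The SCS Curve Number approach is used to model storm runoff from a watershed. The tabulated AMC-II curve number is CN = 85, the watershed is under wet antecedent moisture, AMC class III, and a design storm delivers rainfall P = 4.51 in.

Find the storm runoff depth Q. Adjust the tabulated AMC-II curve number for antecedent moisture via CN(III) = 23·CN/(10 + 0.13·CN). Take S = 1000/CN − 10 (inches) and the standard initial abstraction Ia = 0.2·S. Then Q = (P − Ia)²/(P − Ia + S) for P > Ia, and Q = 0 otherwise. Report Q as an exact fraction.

Q = 29016056281/7833333100 in ≈ 3.704 in

CN(III) from CN(II)=85: (23·85)/(10 + 0.13·85) = 39100/421 ≈ 92.874
Max retention: S = 1000/(39100/421) − 10 = 300/391 in (≈ 0.767 in)
Ia = 0.2S: 0.2·0.767 = 0.153 in (exactly 60/391)
Since P=4.510 > Ia=0.153: effective rainfall P−Ia = 170341/39100 in
Q = (170341/39100)²/((170341/39100) + 300/391) = (29016056281/1528810000)/(200341/39100) = 29016056281/7833333100 in ≈ 3.704 in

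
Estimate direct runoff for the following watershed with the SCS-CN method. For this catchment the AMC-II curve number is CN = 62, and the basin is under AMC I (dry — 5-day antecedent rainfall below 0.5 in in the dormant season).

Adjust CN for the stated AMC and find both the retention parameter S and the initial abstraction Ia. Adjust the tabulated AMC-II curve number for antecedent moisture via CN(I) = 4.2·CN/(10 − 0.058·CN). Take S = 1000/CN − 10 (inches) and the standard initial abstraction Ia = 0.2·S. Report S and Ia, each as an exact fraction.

S = 9500/651 in ≈ 14.593 in; Ia = 1900/651 in ≈ 2.919 in

Adjust CN=62 to AMC I: 4.2·62/(10 − 0.058·62) → (1302/5) ÷ (1601/250) = 65100/1601 ≈ 40.662
S = 1000/(65100/1601) − 10 = 9500/651 in ≈ 14.593 in
Ia = 0.2S: 0.2·14.593 = 2.919 in (exactly 1900/651)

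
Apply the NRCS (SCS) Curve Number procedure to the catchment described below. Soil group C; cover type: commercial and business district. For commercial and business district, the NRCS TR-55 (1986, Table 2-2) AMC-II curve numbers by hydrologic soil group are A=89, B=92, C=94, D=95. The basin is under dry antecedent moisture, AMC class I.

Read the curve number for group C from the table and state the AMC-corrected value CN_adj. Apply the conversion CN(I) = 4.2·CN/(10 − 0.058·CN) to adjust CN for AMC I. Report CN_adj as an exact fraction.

CN_adj = 32900/379 ≈ 86.807

NRCS table: commercial and business district, soil group C → CN(II) = 94
Adjust CN=94 to AMC I: 4.2·94/(10 − 0.058·94) → (1974/5) ÷ (1137/250) = 32900/379 ≈ 86.807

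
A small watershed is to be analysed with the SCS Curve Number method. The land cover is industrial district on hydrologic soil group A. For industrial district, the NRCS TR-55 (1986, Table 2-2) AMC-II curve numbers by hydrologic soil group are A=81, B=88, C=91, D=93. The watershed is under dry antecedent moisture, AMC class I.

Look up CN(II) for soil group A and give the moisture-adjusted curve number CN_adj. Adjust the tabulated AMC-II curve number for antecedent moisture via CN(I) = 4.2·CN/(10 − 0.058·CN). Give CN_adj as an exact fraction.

CN_adj = 170100/2651 ≈ 64.164

NRCS table: industrial district, soil group A → CN(II) = 81
Dry (AMC I): CN(I) = 4.2·81/(10 − 0.058·81) = (1701/5)/(2651/500) = 170100/2651 ≈ 64.164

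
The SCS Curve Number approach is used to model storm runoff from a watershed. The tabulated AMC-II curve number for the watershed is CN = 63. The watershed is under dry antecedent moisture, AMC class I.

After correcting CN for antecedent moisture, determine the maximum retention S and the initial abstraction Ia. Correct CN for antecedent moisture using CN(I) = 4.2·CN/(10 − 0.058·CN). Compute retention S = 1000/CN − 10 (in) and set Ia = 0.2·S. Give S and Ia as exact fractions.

Adjust CN=63 to AMC I: 4.2·63/(10 − 0.058·63) → (1323/5) ÷ (3173/500) = 132300/3173 ≈ 41.696
Retention S: 1000/CN − 10 with CN=41.696 → S = 18500/1323 ≈ 13.983 in
Ia = 0.2S: 0.2·13.983 = 2.797 in (exactly 3700/1323)

S = 18500/1323 in ≈ 13.983 in; Ia = 3700/1323 in ≈ 2.797 in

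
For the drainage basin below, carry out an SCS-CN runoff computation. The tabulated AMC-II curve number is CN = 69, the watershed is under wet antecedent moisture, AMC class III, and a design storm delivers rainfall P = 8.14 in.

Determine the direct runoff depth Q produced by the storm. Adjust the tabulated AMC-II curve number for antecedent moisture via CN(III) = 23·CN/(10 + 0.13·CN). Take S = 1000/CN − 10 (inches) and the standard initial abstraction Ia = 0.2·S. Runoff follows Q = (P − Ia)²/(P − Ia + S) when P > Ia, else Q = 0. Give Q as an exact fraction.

Wet (AMC III): CN(III) = 23·69/(10 + 0.13·69) = 1587/(1897/100) = 158700/1897 ≈ 83.658
S = 1000/(158700/1897) − 10 = 3100/1587 in ≈ 1.953 in
Initial abstraction Ia = S/5 = (3100/1587)/5 = 620/1587 ≈ 0.391 in
Excess rainfall: 8.140 − 0.391 = 7.749 in; P > Ia so Q > 0
Q: (614909/79350)² ÷ (769909/79350) = 378113078281/61092279150 in (≈ 6.189 in)

Q = 378113078281/61092279150 in ≈ 6.189 in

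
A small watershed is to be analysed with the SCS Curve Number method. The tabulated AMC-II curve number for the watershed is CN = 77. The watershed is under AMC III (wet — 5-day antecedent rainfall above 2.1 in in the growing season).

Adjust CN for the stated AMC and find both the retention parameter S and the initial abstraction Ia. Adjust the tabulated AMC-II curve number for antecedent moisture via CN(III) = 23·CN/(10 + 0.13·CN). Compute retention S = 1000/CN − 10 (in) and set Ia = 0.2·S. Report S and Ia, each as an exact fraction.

CN(III) from CN(II)=77: (23·77)/(10 + 0.13·77) = 7700/87 ≈ 88.506
Max retention: S = 1000/(7700/87) − 10 = 100/77 in (≈ 1.299 in)
Ia = 0.2·(100/77) = 20/77 in ≈ 0.260 in

S = 100/77 in ≈ 1.299 in; Ia = 20/77 in ≈ 0.260 in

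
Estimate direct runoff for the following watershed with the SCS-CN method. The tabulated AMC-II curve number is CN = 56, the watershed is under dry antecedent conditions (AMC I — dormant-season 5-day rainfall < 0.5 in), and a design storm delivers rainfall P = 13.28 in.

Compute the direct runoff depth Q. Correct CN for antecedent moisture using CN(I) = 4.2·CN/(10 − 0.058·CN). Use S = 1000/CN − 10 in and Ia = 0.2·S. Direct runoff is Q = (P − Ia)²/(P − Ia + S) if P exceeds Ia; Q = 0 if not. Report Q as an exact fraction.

Adjust CN=56 to AMC I: 4.2·56/(10 − 0.058·56) → (1176/5) ÷ (844/125) = 7350/211 ≈ 34.834
S = 1000/(7350/211) − 10 = 2750/147 in ≈ 18.707 in
Ia = 0.2S: 0.2·18.707 = 3.741 in (exactly 550/147)
Since P=13.280 > Ia=3.741: effective rainfall P−Ia = 35054/3675 in
Q = (35054/3675)²/((35054/3675) + 2750/147) = (1228782916/13505625)/(103804/3675) = 307195729/95369925 in ≈ 3.221 in

Q = 307195729/95369925 in ≈ 3.221 in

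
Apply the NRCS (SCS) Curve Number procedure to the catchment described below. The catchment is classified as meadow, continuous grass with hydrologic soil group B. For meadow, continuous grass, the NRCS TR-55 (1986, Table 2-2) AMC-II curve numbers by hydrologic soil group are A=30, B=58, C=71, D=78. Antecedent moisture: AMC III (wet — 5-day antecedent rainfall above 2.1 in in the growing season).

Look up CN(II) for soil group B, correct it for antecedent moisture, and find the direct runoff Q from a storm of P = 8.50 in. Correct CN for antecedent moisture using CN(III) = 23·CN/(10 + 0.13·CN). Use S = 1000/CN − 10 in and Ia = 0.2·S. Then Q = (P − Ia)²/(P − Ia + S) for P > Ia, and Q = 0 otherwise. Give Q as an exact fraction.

NRCS table: meadow, continuous grass, soil group B → CN(II) = 58
Wet (AMC III): CN(III) = 23·58/(10 + 0.13·58) = 1334/(877/50) = 66700/877 ≈ 76.055
Retention S: 1000/CN − 10 with CN=76.055 → S = 2100/667 ≈ 3.148 in
Initial abstraction Ia = S/5 = (2100/667)/5 = 420/667 ≈ 0.630 in
Since P=8.500 > Ia=0.630: effective rainfall P−Ia = 10499/1334 in
Q = (10499/1334)²/((10499/1334) + 2100/667) = (110229001/1779556)/(14699/1334) = 110229001/19608466 in ≈ 5.622 in

Q = 110229001/19608466 in ≈ 5.622 in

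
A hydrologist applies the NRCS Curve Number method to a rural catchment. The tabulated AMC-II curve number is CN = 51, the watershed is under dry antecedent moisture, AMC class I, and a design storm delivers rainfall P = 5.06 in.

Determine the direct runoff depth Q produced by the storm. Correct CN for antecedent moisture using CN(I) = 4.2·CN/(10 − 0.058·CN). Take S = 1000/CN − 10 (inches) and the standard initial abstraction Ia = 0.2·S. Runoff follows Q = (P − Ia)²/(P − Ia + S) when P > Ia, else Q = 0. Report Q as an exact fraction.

Q = 13756681/1367123850 in ≈ 0.010 in

Adjust CN=51 to AMC I: 4.2·51/(10 − 0.058·51) → (1071/5) ÷ (3521/500) = 15300/503 ≈ 30.417
S = 1000/(15300/503) − 10 = 3500/153 in ≈ 22.876 in
Ia = 0.2S: 0.2·22.876 = 4.575 in (exactly 700/153)
Since P=5.060 > Ia=4.575: effective rainfall P−Ia = 3709/7650 in
Q = (3709/7650)²/((3709/7650) + 3500/153) = (13756681/58522500)/(178709/7650) = 13756681/1367123850 in ≈ 0.010 in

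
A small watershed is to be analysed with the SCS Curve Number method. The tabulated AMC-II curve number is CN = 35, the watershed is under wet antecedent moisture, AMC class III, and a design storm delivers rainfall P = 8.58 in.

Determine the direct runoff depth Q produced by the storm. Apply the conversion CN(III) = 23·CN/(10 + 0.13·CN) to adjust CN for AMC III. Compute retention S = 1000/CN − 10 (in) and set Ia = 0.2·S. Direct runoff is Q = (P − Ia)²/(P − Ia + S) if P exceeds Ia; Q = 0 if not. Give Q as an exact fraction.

Q = 241825597/74969650 in ≈ 3.226 in

Wet (AMC III): CN(III) = 23·35/(10 + 0.13·35) = 805/(291/20) = 16100/291 ≈ 55.326
Max retention: S = 1000/(16100/291) − 10 = 1300/161 in (≈ 8.075 in)
Initial abstraction Ia = S/5 = (1300/161)/5 = 260/161 ≈ 1.615 in
Excess rainfall: 8.580 − 1.615 = 6.965 in; P > Ia so Q > 0
Q = (56069/8050)²/((56069/8050) + 1300/161) = (3143732761/64802500)/(121069/8050) = 241825597/74969650 in ≈ 3.226 in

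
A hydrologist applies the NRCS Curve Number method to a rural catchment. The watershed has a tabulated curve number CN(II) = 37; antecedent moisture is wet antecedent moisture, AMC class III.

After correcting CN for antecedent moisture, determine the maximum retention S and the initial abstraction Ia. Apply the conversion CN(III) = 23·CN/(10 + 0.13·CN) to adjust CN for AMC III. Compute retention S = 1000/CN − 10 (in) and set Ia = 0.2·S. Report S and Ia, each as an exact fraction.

CN(III) from CN(II)=37: (23·37)/(10 + 0.13·37) = 85100/1481 ≈ 57.461
Retention S: 1000/CN − 10 with CN=57.461 → S = 6300/851 ≈ 7.403 in
Ia = 0.2S: 0.2·7.403 = 1.481 in (exactly 1260/851)

S = 6300/851 in ≈ 7.403 in; Ia = 1260/851 in ≈ 1.481 in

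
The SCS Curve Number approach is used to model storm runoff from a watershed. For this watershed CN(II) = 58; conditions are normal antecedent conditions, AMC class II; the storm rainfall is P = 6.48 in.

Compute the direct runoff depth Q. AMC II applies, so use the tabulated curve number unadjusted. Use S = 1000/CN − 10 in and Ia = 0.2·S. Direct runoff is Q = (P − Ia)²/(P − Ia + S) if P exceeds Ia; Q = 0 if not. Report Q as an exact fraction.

CN(II) = 58; AMC II needs no correction.
S = 1000/58 − 10 = 210/29 in ≈ 7.241 in
Initial abstraction Ia = S/5 = (210/29)/5 = 42/29 ≈ 1.448 in
P − Ia = 6.480 − 1.448 = 3648/725 ≈ 5.032 in (> 0, runoff occurs)
Runoff Q = (P−Ia)²/(P−Ia+S) = (5.032)²/(5.032+7.241) = 2217984/1075175 ≈ 2.063 in

Q = 2217984/1075175 in ≈ 2.063 in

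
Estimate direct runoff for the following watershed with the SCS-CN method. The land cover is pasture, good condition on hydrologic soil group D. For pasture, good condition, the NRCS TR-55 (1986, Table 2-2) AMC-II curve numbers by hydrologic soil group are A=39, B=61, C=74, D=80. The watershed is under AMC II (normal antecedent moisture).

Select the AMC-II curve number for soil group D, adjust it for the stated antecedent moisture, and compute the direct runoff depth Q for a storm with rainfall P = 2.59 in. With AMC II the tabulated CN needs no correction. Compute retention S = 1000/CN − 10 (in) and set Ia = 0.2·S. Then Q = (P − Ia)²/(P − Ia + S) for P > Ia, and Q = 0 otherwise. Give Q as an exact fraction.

NRCS table: pasture, good condition, soil group D → CN(II) = 80
Average conditions: CN = 80 (no AMC adjustment).
Max retention: S = 1000/80 − 10 = 5/2 in (≈ 2.500 in)
Ia = 0.2·(5/2) = 1/2 in ≈ 0.500 in
Excess rainfall: 2.590 − 0.500 = 2.090 in; P > Ia so Q > 0
Q = (209/100)²/((209/100) + 5/2) = (43681/10000)/(459/100) = 43681/45900 in ≈ 0.952 in

Q = 43681/45900 in ≈ 0.952 in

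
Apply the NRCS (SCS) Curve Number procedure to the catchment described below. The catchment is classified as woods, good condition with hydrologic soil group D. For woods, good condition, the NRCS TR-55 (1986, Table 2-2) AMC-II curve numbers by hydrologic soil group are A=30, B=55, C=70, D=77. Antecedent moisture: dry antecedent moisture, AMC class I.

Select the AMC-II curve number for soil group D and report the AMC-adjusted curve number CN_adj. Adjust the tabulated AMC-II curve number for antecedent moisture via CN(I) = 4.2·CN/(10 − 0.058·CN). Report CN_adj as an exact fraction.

NRCS table: woods, good condition, soil group D → CN(II) = 77
CN(I) from CN(II)=77: (4.2·77)/(10 − 0.058·77) = 161700/2767 ≈ 58.439

CN_adj = 161700/2767 ≈ 58.439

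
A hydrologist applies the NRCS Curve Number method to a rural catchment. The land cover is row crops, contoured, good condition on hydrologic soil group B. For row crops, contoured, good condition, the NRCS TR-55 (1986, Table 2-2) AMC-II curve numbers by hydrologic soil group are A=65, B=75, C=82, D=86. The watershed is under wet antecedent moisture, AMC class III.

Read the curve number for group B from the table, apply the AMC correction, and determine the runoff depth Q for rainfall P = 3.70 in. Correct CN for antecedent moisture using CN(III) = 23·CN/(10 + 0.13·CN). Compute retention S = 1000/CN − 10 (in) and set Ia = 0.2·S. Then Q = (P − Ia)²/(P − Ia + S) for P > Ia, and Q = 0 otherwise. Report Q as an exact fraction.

NRCS table: row crops, contoured, good condition, soil group B → CN(II) = 75
Wet (AMC III): CN(III) = 23·75/(10 + 0.13·75) = 1725/(79/4) = 6900/79 ≈ 87.342
Retention S: 1000/CN − 10 with CN=87.342 → S = 100/69 ≈ 1.449 in
Ia = 0.2·(100/69) = 20/69 in ≈ 0.290 in
Excess rainfall: 3.700 − 0.290 = 3.410 in; P > Ia so Q > 0
Runoff Q = (P−Ia)²/(P−Ia+S) = (3.410)²/(3.410+1.449) = 5536609/2313570 ≈ 2.393 in

Q = 5536609/2313570 in ≈ 2.393 in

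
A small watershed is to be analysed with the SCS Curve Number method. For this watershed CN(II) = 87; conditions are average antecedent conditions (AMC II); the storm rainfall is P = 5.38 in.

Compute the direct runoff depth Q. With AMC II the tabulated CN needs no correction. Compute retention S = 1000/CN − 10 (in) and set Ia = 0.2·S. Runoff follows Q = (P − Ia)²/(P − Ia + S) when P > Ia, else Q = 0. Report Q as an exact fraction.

Q = 488542609/124423050 in ≈ 3.926 in

Average conditions: CN = 87 (no AMC adjustment).
S = 1000/87 − 10 = 130/87 in ≈ 1.494 in
Ia = 0.2S: 0.2·1.494 = 0.299 in (exactly 26/87)
Since P=5.380 > Ia=0.299: effective rainfall P−Ia = 22103/4350 in
Q: (22103/4350)² ÷ (28603/4350) = 488542609/124423050 in (≈ 3.926 in)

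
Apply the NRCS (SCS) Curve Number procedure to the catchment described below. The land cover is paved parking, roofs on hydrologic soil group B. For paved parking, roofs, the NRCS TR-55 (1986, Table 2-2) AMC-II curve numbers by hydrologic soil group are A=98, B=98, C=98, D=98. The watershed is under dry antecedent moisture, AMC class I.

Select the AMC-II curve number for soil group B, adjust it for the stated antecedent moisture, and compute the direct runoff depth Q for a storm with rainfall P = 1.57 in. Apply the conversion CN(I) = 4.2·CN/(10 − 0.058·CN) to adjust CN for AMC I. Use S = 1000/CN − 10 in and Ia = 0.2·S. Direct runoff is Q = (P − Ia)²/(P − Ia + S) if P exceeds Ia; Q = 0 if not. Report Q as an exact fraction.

NRCS table: paved parking, roofs, soil group B → CN(II) = 98
Dry (AMC I): CN(I) = 4.2·98/(10 − 0.058·98) = (2058/5)/(1079/250) = 102900/1079 ≈ 95.366
S = 1000/(102900/1079) − 10 = 500/1029 in ≈ 0.486 in
Initial abstraction Ia = S/5 = (500/1029)/5 = 100/1029 ≈ 0.097 in
Excess rainfall: 1.570 − 0.097 = 1.473 in; P > Ia so Q > 0
Runoff Q = (P−Ia)²/(P−Ia+S) = (1.473)²/(1.473+0.486) = 22968311809/20739803700 ≈ 1.107 in

Q = 22968311809/20739803700 in ≈ 1.107 in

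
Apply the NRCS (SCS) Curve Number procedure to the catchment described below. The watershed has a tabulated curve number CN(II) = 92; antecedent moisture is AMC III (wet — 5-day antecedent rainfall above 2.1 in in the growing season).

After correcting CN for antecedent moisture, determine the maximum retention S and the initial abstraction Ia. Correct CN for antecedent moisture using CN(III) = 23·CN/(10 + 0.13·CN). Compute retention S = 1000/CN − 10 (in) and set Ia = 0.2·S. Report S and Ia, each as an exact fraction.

Wet (AMC III): CN(III) = 23·92/(10 + 0.13·92) = 2116/(549/25) = 52900/549 ≈ 96.357
S = 1000/(52900/549) − 10 = 200/529 in ≈ 0.378 in
Ia = 0.2S: 0.2·0.378 = 0.076 in (exactly 40/529)

S = 200/529 in ≈ 0.378 in; Ia = 40/529 in ≈ 0.076 in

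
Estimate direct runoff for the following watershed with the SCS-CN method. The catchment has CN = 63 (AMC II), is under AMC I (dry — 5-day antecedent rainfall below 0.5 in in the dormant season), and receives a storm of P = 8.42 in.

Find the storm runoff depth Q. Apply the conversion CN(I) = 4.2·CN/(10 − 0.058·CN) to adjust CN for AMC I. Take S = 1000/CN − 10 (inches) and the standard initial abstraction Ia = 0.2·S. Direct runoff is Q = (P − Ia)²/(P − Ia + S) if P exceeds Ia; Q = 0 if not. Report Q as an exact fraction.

Adjust CN=63 to AMC I: 4.2·63/(10 − 0.058·63) → (1323/5) ÷ (3173/500) = 132300/3173 ≈ 41.696
Max retention: S = 1000/(132300/3173) − 10 = 18500/1323 in (≈ 13.983 in)
Ia = 0.2·(18500/1323) = 3700/1323 in ≈ 2.797 in
Since P=8.420 > Ia=2.797: effective rainfall P−Ia = 371983/66150 in
Runoff Q = (P−Ia)²/(P−Ia+S) = (5.623)²/(5.623+13.983) = 138371352289/85795425450 ≈ 1.613 in

Q = 138371352289/85795425450 in ≈ 1.613 in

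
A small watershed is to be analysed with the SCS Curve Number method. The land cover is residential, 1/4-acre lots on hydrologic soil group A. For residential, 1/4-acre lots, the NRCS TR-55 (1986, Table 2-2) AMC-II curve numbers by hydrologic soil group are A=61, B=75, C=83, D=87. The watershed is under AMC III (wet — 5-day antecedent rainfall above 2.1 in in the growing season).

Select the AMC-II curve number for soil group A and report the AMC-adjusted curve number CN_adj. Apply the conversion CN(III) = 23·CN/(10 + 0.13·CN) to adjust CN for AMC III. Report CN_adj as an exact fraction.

NRCS table: residential, 1/4-acre lots, soil group A → CN(II) = 61
Adjust CN=61 to AMC III: 23·61/(10 + 0.13·61) → 1403 ÷ (1793/100) = 140300/1793 ≈ 78.249

CN_adj = 140300/1793 ≈ 78.249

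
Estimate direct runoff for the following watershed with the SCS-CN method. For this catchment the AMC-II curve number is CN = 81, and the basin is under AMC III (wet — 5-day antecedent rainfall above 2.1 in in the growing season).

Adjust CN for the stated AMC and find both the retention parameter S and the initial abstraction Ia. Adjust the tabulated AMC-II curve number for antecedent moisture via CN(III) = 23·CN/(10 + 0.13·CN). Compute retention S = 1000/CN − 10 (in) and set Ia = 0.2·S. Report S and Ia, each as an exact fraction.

CN(III) from CN(II)=81: (23·81)/(10 + 0.13·81) = 186300/2053 ≈ 90.745
Retention S: 1000/CN − 10 with CN=90.745 → S = 1900/1863 ≈ 1.020 in
Ia = 0.2·(1900/1863) = 380/1863 in ≈ 0.204 in

S = 1900/1863 in ≈ 1.020 in; Ia = 380/1863 in ≈ 0.204 in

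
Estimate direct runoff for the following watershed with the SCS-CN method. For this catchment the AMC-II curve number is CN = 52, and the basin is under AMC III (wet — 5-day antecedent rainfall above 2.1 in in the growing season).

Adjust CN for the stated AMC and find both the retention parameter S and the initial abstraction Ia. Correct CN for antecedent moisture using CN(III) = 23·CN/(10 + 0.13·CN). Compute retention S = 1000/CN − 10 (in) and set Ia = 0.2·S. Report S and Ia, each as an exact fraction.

S = 1200/299 in ≈ 4.013 in; Ia = 240/299 in ≈ 0.803 in

CN(III) from CN(II)=52: (23·52)/(10 + 0.13·52) = 29900/419 ≈ 71.360
S = 1000/(29900/419) − 10 = 1200/299 in ≈ 4.013 in
Initial abstraction Ia = S/5 = (1200/299)/5 = 240/299 ≈ 0.803 in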